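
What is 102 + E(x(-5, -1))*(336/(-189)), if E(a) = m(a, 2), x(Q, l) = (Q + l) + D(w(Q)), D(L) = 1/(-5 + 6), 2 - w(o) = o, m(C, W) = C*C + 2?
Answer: 54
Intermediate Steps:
m(C, W) = 2 + C² (m(C, W) = C² + 2 = 2 + C²)
w(o) = 2 - o
D(L) = 1 (D(L) = 1/1 = 1)
x(Q, l) = 1 + Q + l (x(Q, l) = (Q + l) + 1 = 1 + Q + l)
E(a) = 2 + a²
102 + E(x(-5, -1))*(336/(-189)) = 102 + (2 + (1 - 5 - 1)²)*(336/(-189)) = 102 + (2 + (-5)²)*(336*(-1/189)) = 102 + (2 + 25)*(-16/9) = 102 + 27*(-16/9) = 102 - 48 = 54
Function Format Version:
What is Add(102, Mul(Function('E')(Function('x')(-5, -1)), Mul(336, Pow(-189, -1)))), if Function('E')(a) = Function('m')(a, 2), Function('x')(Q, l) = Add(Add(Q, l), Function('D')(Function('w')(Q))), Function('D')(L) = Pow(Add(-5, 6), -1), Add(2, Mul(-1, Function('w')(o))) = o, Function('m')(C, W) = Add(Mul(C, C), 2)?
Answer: 54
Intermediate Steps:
Function('m')(C, W) = Add(2, Pow(C, 2)) (Function('m')(C, W) = Add(Pow(C, 2), 2) = Add(2, Pow(C, 2)))
Function('w')(o) = Add(2, Mul(-1, o))
Function('D')(L) = 1 (Function('D')(L) = Pow(1, -1) = 1)
Function('x')(Q, l) = Add(1, Q, l) (Function('x')(Q, l) = Add(Add(Q, l), 1) = Add(1, Q, l))
Function('E')(a) = Add(2, Pow(a, 2))
Add(102, Mul(Function('E')(Function('x')(-5, -1)), Mul(336, Pow(-189, -1)))) = Add(102, Mul(Add(2, Pow(Add(1, -5, -1), 2)), Mul(336, Pow(-189, -1)))) = Add(102, Mul(Add(2, Pow(-5, 2)), Mul(336, Rational(-1, 189)))) = Add(102, Mul(Add(2, 25), Rational(-16, 9))) = Add(102, Mul(27, Rational(-16, 9))) = Add(102, -48) = 54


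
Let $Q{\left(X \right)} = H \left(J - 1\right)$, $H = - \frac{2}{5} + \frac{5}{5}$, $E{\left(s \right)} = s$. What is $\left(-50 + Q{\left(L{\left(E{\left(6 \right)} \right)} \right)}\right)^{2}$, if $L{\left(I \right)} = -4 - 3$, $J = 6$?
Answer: $2209$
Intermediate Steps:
$H = \frac{3}{5}$ ($H = \left(-2\right) \frac{1}{5} + 5 \cdot \frac{1}{5} = - \frac{2}{5} + 1 = \frac{3}{5} \approx 0.6$)
$L{\left(I \right)} = -7$ ($L{\left(I \right)} = -4 - 3 = -7$)
$Q{\left(X \right)} = 3$ ($Q{\left(X \right)} = \frac{3 \left(6 - 1\right)}{5} = \frac{3}{5} \cdot 5 = 3$)
$\left(-50 + Q{\left(L{\left(E{\left(6 \right)} \right)} \right)}\right)^{2} = \left(-50 + 3\right)^{2} = \left(-47\right)^{2} = 2209$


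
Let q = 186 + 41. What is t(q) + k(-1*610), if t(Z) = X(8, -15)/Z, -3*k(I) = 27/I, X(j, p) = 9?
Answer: 7533/138470 ≈ 0.054402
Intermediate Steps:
k(I) = -9/I
q = 227
t(Z) = 9/Z
t(q) + k(-1*610) = 9/227 - 9/((-1*610)) = 9*(1/227) - 9/(-610) = 9/227 - 9*(-1/610) = 9/227 + 9/610 = 7533/138470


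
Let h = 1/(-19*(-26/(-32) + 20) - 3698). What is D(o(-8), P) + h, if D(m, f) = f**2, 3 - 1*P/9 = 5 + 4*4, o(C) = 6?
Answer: 1718850764/65495 ≈ 26244.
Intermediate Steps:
P = -162 (P = 27 - 9*(5 + 4*4) = 27 - 9*(5 + 16) = 27 - 9*21 = 27 - 189 = -162)
h = -16/65495 (h = 1/(-19*(-26*(-1/32) + 20) - 3698) = 1/(-19*(13/16 + 20) - 3698) = 1/(-19*333/16 - 3698) = 1/(-6327/16 - 3698) = 1/(-65495/16) = -16/65495 ≈ -0.00024429)
D(o(-8), P) + h = (-162)**2 - 16/65495 = 26244 - 16/65495 = 1718850764/65495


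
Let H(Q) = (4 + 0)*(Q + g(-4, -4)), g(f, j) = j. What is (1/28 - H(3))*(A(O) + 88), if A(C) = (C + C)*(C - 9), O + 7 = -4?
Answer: 14916/7 ≈ 2130.9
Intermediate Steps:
O = -11 (O = -7 - 4 = -11)
A(C) = 2*C*(-9 + C) (A(C) = (2*C)*(-9 + C) = 2*C*(-9 + C))
H(Q) = -16 + 4*Q (H(Q) = (4 + 0)*(Q - 4) = 4*(-4 + Q) = -16 + 4*Q)
(1/28 - H(3))*(A(O) + 88) = (1/28 - (-16 + 4*3))*(2*(-11)*(-9 - 11) + 88) = (1/28 - (-16 + 12))*(2*(-11)*(-20) + 88) = (1/28 - 1*(-4))*(440 + 88) = (1/28 + 4)*528 = (113/28)*528 = 14916/7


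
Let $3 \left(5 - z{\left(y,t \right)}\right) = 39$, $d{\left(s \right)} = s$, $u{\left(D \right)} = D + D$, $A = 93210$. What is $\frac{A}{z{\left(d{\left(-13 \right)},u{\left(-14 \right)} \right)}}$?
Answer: $- \frac{46605}{4} \approx -11651.0$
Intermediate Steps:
$u{\left(D \right)} = 2 D$
$z{\left(y,t \right)} = -8$ ($z{\left(y,t \right)} = 5 - 13 = -8$)
$\frac{A}{z{\left(d{\left(-13 \right)},u{\left(-14 \right)} \right)}} = \frac{93210}{-8} = 93210 \left(- \frac{1}{8}\right) = - \frac{46605}{4}$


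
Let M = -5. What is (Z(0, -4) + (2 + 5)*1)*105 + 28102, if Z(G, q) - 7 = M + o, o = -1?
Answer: 28942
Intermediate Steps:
Z(G, q) = 1 (Z(G, q) = 7 + (-5 - 1) = 7 - 6 = 1)
(Z(0, -4) + (2 + 5)*1)*105 + 28102 = (1 + (2 + 5)*1)*105 + 28102 = (1 + 7*1)*105 + 28102 = (1 + 7)*105 + 28102 = 8*105 + 28102 = 840 + 28102 = 28942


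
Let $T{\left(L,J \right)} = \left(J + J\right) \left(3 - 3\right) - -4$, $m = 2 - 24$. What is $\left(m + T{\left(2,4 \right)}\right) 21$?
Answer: $-378$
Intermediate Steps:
$m = -22$ ($m = 2 - 24 = -22$)
$T{\left(L,J \right)} = 4$ ($T{\left(L,J \right)} = 2 J 0 + 4 = 0 + 4 = 4$)
$\left(m + T{\left(2,4 \right)}\right) 21 = \left(-22 + 4\right) 21 = \left(-18\right) 21 = -378$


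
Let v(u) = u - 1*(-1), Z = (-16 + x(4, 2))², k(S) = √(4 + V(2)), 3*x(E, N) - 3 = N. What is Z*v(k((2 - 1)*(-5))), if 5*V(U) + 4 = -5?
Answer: 1849/9 + 1849*√55/45 ≈ 510.17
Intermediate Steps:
V(U) = -9/5 (V(U) = -⅘ + (⅕)*(-5) = -⅘ - 1 = -9/5)
x(E, N) = 1 + N/3
k(S) = √55/5 (k(S) = √(4 - 9/5) = √(11/5) = √55/5)
Z = 1849/9 (Z = (-16 + (1 + (⅓)*2))² = (-16 + (1 + ⅔))² = (-16 + 5/3)² = (-43/3)² = 1849/9 ≈ 205.44)
v(u) = 1 + u (v(u) = u + 1 = 1 + u)
Z*v(k((2 - 1)*(-5))) = 1849*(1 + √55/5)/9 = 1849/9 + 1849*√55/45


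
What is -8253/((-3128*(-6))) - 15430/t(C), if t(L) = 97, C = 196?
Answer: -96796927/606832 ≈ -159.51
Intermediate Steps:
-8253/((-3128*(-6))) - 15430/t(C) = -8253/((-3128*(-6))) - 15430/97 = -8253/18768 - 15430*1/97 = -8253*1/18768 - 15430/97 = -2751/6256 - 15430/97 = -96796927/606832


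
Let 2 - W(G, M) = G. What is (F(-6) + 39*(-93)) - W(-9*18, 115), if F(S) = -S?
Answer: -3785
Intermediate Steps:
W(G, M) = 2 - G
(F(-6) + 39*(-93)) - W(-9*18, 115) = (-1*(-6) + 39*(-93)) - (2 - (-9)*18) = (6 - 3627) - (2 - 1*(-162)) = -3621 - (2 + 162) = -3621 - 1*164 = -3621 - 164 = -3785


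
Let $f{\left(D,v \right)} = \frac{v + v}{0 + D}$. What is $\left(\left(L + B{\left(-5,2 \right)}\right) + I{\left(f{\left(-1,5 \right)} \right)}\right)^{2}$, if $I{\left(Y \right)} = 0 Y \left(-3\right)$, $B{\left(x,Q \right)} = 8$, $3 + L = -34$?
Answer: $841$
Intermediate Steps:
$L = -37$ ($L = -3 - 34 = -37$)
$f{\left(D,v \right)} = \frac{2 v}{D}$
$I{\left(Y \right)} = 0$ ($I{\left(Y \right)} = 0 \left(-3\right) = 0$)
$\left(\left(L + B{\left(-5,2 \right)}\right) + I{\left(f{\left(-1,5 \right)} \right)}\right)^{2} = \left(\left(-37 + 8\right) + 0\right)^{2} = \left(-29 + 0\right)^{2} = \left(-29\right)^{2} = 841$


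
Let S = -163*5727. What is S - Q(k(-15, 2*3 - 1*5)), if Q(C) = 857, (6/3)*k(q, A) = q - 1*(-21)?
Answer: -934358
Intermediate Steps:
k(q, A) = 21/2 + q/2 (k(q, A) = (q - 1*(-21))/2 = (q + 21)/2 = (21 + q)/2 = 21/2 + q/2)
S = -933501
S - Q(k(-15, 2*3 - 1*5)) = -933501 - 1*857 = -933501 - 857 = -934358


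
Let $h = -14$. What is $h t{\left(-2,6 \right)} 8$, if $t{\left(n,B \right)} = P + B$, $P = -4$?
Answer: $-224$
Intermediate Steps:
$t{\left(n,B \right)} = -4 + B$
$h t{\left(-2,6 \right)} 8 = - 14 \left(-4 + 6\right) 8 = \left(-14\right) 2 \cdot 8 = \left(-28\right) 8 = -224$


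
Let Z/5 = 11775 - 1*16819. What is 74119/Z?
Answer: -74119/25220 ≈ -2.9389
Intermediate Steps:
Z = -25220 (Z = 5*(11775 - 1*16819) = 5*(11775 - 16819) = 5*(-5044) = -25220)
74119/Z = 74119/(-25220) = 74119*(-1/25220) = -74119/25220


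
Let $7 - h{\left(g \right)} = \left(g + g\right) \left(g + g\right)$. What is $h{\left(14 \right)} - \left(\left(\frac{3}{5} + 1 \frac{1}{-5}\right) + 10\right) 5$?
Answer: $-829$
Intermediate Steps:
$h{\left(g \right)} = 7 - 4 g^{2}$ ($h{\left(g \right)} = 7 - \left(g + g\right) \left(g + g\right) = 7 - 2 g 2 g = 7 - 4 g^{2}$)
$h{\left(14 \right)} - \left(\left(\frac{3}{5} + 1 \frac{1}{-5}\right) + 10\right) 5 = \left(7 - 4 \cdot 14^{2}\right) - \left(\left(\frac{3}{5} + 1 \frac{1}{-5}\right) + 10\right) 5 = \left(7 - 784\right) - \left(\left(3 \cdot \frac{1}{5} + 1 \left(- \frac{1}{5}\right)\right) + 10\right) 5 = \left(7 - 784\right) - \left(\left(\frac{3}{5} - \frac{1}{5}\right) + 10\right) 5 = -777 - \left(\frac{2}{5} + 10\right) 5 = -777 - \frac{52}{5} \cdot 5 = -777 - 52 = -829$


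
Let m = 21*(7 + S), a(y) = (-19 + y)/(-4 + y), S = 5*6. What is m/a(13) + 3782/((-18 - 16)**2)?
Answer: -335884/289 ≈ -1162.2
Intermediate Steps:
S = 30
a(y) = (-19 + y)/(-4 + y)
m = 777 (m = 21*(7 + 30) = 21*37 = 777)
m/a(13) + 3782/((-18 - 16)**2) = 777/(((-19 + 13)/(-4 + 13))) + 3782/((-18 - 16)**2) = 777/((-6/9)) + 3782/((-34)**2) = 777/(((1/9)*(-6))) + 3782/1156 = 777/(-2/3) + 3782*(1/1156) = 777*(-3/2) + 1891/578 = -2331/2 + 1891/578 = -335884/289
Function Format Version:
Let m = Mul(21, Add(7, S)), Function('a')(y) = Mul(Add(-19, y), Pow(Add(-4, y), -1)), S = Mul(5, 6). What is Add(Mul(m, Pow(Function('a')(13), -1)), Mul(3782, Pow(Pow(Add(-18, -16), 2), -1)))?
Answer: Rational(-335884, 289) ≈ -1162.2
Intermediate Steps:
S = 30
Function('a')(y) = Mul(Pow(Add(-4, y), -1), Add(-19, y))
m = 777 (m = Mul(21, Add(7, 30)) = Mul(21, 37) = 777)
Add(Mul(m, Pow(Function('a')(13), -1)), Mul(3782, Pow(Pow(Add(-18, -16), 2), -1))) = Add(Mul(777, Pow(Mul(Pow(Add(-4, 13), -1), Add(-19, 13)), -1)), Mul(3782, Pow(Pow(Add(-18, -16), 2), -1))) = Add(Mul(777, Pow(Mul(Pow(9, -1), -6), -1)), Mul(3782, Pow(Pow(-34, 2), -1))) = Add(Mul(777, Pow(Mul(Rational(1, 9), -6), -1)), Mul(3782, Pow(1156, -1))) = Add(Mul(777, Pow(Rational(-2, 3), -1)), Mul(3782, Rational(1, 1156))) = Add(Mul(777, Rational(-3, 2)), Rational(1891, 578)) = Add(Rational(-2331, 2), Rational(1891, 578)) = Rational(-335884, 289)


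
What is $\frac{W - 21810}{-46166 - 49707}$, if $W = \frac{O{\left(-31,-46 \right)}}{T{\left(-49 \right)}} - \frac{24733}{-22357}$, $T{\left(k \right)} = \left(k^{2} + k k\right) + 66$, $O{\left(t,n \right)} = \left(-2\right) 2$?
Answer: $\frac{593386631186}{2608557548437} \approx 0.22748$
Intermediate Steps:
$O{\left(t,n \right)} = -4$
$T{\left(k \right)} = 66 + 2 k^{2}$ ($T{\left(k \right)} = \left(k^{2} + k^{2}\right) + 66 = 2 k^{2} + 66 = 66 + 2 k^{2}$)
$W = \frac{30077704}{27208469}$ ($W = - \frac{4}{66 + 2 \left(-49\right)^{2}} - \frac{24733}{-22357} = - \frac{4}{66 + 2 \cdot 2401} - - \frac{24733}{22357} = - \frac{4}{66 + 4802} + \frac{24733}{22357} = - \frac{4}{4868} + \frac{24733}{22357} = \left(-4\right) \frac{1}{4868} + \frac{24733}{22357} = - \frac{1}{1217} + \frac{24733}{22357} = \frac{30077704}{27208469} \approx 1.1055$)
$\frac{W - 21810}{-46166 - 49707} = \frac{\frac{30077704}{27208469} - 21810}{-46166 - 49707} = - \frac{593386631186}{27208469 \left(-95873\right)} = \left(- \frac{593386631186}{27208469}\right) \left(- \frac{1}{95873}\right) = \frac{593386631186}{2608557548437}$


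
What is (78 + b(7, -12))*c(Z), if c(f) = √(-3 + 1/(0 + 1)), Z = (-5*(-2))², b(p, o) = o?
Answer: 66*I*√2 ≈ 93.338*I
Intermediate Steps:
Z = 100 (Z = 10² = 100)
c(f) = I*√2 (c(f) = √(-3 + 1/1) = √(-3 + 1) = √(-2) = I*√2)
(78 + b(7, -12))*c(Z) = (78 - 12)*(I*√2) = 66*(I*√2) = 66*I*√2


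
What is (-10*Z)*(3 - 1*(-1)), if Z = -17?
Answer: 680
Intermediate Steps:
(-10*Z)*(3 - 1*(-1)) = (-10*(-17))*(3 - 1*(-1)) = 170*(3 + 1) = 170*4 = 680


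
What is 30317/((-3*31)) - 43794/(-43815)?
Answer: -441422171/1358265 ≈ -324.99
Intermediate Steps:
30317/((-3*31)) - 43794/(-43815) = 30317/(-93) - 43794*(-1/43815) = 30317*(-1/93) + 14598/14605 = -30317/93 + 14598/14605 = -441422171/1358265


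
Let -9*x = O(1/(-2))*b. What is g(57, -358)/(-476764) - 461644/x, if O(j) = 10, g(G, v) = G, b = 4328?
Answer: 30950854581/322411655 ≈ 95.998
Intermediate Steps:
x = -43280/9 (x = -10*4328/9 = -⅑*43280 = -43280/9 ≈ -4808.9)
g(57, -358)/(-476764) - 461644/x = 57/(-476764) - 461644/(-43280/9) = 57*(-1/476764) - 461644*(-9/43280) = -57/476764 + 1038699/10820 = 30950854581/322411655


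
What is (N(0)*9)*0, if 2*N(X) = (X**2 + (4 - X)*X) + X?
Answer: 0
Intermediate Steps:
N(X) = X/2 + X**2/2 + X*(4 - X)/2 (N(X) = ((X**2 + (4 - X)*X) + X)/2 = ((X**2 + X*(4 - X)) + X)/2 = (X + X**2 + X*(4 - X))/2 = X/2 + X**2/2 + X*(4 - X)/2)
(N(0)*9)*0 = (((5/2)*0)*9)*0 = (0*9)*0 = 0*0 = 0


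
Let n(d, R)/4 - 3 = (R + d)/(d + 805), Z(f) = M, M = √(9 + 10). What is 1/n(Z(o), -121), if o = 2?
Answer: 923297/10524264 - 463*√19/10524264 ≈ 0.087539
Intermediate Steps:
M = √19 ≈ 4.3589
Z(f) = √19
n(d, R) = 12 + 4*(R + d)/(805 + d) (n(d, R) = 12 + 4*((R + d)/(d + 805)) = 12 + 4*((R + d)/(805 + d)) = 12 + 4*(R + d)/(805 + d))
1/n(Z(o), -121) = 1/(4*(2415 - 121 + 4*√19)/(805 + √19)) = 1/(4*(2294 + 4*√19)/(805 + √19)) = (805 + √19)/(4*(2294 + 4*√19))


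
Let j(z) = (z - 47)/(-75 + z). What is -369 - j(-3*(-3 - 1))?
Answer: -3326/9 ≈ -369.56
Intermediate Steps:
j(z) = (-47 + z)/(-75 + z)
-369 - j(-3*(-3 - 1)) = -369 - (-47 - 3*(-3 - 1))/(-75 - 3*(-3 - 1)) = -369 - (-47 - 3*(-4))/(-75 - 3*(-4)) = -369 - (-47 + 12)/(-75 + 12) = -369 - (-35)/(-63) = -369 - (-1)*(-35)/63 = -369 - 1*5/9 = -369 - 5/9 = -3326/9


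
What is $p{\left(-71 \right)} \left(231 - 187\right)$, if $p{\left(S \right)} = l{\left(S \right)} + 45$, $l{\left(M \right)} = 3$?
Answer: $2112$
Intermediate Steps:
$p{\left(S \right)} = 48$ ($p{\left(S \right)} = 3 + 45 = 48$)
$p{\left(-71 \right)} \left(231 - 187\right) = 48 \left(231 - 187\right) = 48 \cdot 44 = 2112$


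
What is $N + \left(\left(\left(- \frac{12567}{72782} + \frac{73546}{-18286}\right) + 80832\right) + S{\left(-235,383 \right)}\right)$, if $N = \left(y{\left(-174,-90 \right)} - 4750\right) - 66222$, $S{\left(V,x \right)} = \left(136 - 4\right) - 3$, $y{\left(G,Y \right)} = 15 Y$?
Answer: $\frac{5745995178247}{665445826} \approx 8634.8$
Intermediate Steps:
$S{\left(V,x \right)} = 129$ ($S{\left(V,x \right)} = 132 - 3 = 129$)
$N = -72322$ ($N = \left(15 \left(-90\right) - 4750\right) - 66222 = \left(-1350 - 4750\right) - 66222 = -6100 - 66222 = -72322$)
$N + \left(\left(\left(- \frac{12567}{72782} + \frac{73546}{-18286}\right) + 80832\right) + S{\left(-235,383 \right)}\right) = -72322 + \left(\left(\left(- \frac{12567}{72782} + \frac{73546}{-18286}\right) + 80832\right) + 129\right) = -72322 + \left(\left(\left(\left(-12567\right) \frac{1}{72782} + 73546 \left(- \frac{1}{18286}\right)\right) + 80832\right) + 129\right) = -72322 + \left(\left(\left(- \frac{12567}{72782} - \frac{36773}{9143}\right) + 80832\right) + 129\right) = -72322 + \left(\left(- \frac{2791312567}{665445826} + 80832\right) + 129\right) = -72322 + \left(\frac{53786525694665}{665445826} + 129\right) = -72322 + \frac{53872368206219}{665445826} = \frac{5745995178247}{665445826}$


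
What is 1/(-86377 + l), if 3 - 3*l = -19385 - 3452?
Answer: -3/236291 ≈ -1.2696e-5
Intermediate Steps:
l = 22840/3 (l = 1 - (-19385 - 3452)/3 = 1 - ⅓*(-22837) = 1 + 22837/3 = 22840/3 ≈ 7613.3)
1/(-86377 + l) = 1/(-86377 + 22840/3) = 1/(-236291/3) = -3/236291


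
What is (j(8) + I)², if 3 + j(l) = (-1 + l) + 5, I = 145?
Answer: 23716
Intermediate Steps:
j(l) = 1 + l (j(l) = -3 + ((-1 + l) + 5) = -3 + (4 + l) = 1 + l)
(j(8) + I)² = ((1 + 8) + 145)² = (9 + 145)² = 154² = 23716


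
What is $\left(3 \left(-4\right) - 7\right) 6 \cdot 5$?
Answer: $-570$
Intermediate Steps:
$\left(3 \left(-4\right) - 7\right) 6 \cdot 5 = \left(-12 - 7\right) 30 = \left(-19\right) 30 = -570$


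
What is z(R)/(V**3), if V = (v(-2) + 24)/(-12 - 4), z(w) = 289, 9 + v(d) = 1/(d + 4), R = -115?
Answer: -9469952/29791 ≈ -317.88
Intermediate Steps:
v(d) = -9 + 1/(4 + d) (v(d) = -9 + 1/(d + 4) = -9 + 1/(4 + d))
V = -31/32 (V = ((-35 - 9*(-2))/(4 - 2) + 24)/(-12 - 4) = ((-35 + 18)/2 + 24)/(-16) = ((1/2)*(-17) + 24)*(-1/16) = (-17/2 + 24)*(-1/16) = (31/2)*(-1/16) = -31/32 ≈ -0.96875)
z(R)/(V**3) = 289/((-31/32)**3) = 289/(-29791/32768) = 289*(-32768/29791) = -9469952/29791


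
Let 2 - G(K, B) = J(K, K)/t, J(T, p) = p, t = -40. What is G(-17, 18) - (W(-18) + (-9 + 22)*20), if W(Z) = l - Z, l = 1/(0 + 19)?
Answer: -210123/760 ≈ -276.48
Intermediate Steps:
l = 1/19 ≈ 0.052632
G(K, B) = 2 + K/40 (G(K, B) = 2 - K/(-40) = 2 - K*(-1)/40 = 2 - (-1)*K/40 = 2 + K/40)
W(Z) = 1/19 - Z
G(-17, 18) - (W(-18) + (-9 + 22)*20) = (2 + (1/40)*(-17)) - ((1/19 - 1*(-18)) + (-9 + 22)*20) = (2 - 17/40) - ((1/19 + 18) + 13*20) = 63/40 - (343/19 + 260) = 63/40 - 1*5283/19 = 63/40 - 5283/19 = -210123/760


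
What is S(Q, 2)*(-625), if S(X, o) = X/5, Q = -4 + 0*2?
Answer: 500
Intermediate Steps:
Q = -4 (Q = -4 + 0 = -4)
S(X, o) = X/5 (S(X, o) = X*(1/5) = X/5)
S(Q, 2)*(-625) = ((1/5)*(-4))*(-625) = -4/5*(-625) = 500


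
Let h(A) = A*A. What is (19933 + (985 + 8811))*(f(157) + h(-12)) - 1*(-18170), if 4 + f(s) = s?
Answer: 8847683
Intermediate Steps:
f(s) = -4 + s
h(A) = A²
(19933 + (985 + 8811))*(f(157) + h(-12)) - 1*(-18170) = (19933 + (985 + 8811))*((-4 + 157) + (-12)²) - 1*(-18170) = (19933 + 9796)*(153 + 144) + 18170 = 29729*297 + 18170 = 8829513 + 18170 = 8847683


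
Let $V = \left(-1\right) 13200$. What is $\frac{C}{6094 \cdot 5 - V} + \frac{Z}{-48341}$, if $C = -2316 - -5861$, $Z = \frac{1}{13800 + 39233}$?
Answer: $\frac{1817640782643}{22391078521702} \approx 0.081177$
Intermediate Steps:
$V = -13200$
$Z = \frac{1}{53033} \approx 1.8856 \cdot 10^{-5}$
$C = 3545$ ($C = -2316 + 5861 = 3545$)
$\frac{C}{6094 \cdot 5 - V} + \frac{Z}{-48341} = \frac{3545}{6094 \cdot 5 - -13200} + \frac{1}{53033 \left(-48341\right)} = \frac{3545}{30470 + 13200} + \frac{1}{53033} \left(- \frac{1}{48341}\right) = \frac{3545}{43670} - \frac{1}{2563668253} = 3545 \cdot \frac{1}{43670} - \frac{1}{2563668253} = \frac{709}{8734} - \frac{1}{2563668253} = \frac{1817640782643}{22391078521702}$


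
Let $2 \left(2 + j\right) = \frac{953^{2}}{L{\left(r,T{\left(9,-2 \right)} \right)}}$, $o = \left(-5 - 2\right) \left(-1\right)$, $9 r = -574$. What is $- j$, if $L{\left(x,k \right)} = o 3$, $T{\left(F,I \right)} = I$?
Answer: $- \frac{908125}{42} \approx -21622.0$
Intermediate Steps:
$r = - \frac{574}{9}$ ($r = \frac{1}{9} \left(-574\right) = - \frac{574}{9} \approx -63.778$)
$o = 7$ ($o = \left(-7\right) \left(-1\right) = 7$)
$L{\left(x,k \right)} = 21$ ($L{\left(x,k \right)} = 7 \cdot 3 = 21$)
$j = \frac{908125}{42}$ ($j = -2 + \frac{953^{2} \cdot \frac{1}{21}}{2} = -2 + \frac{908209 \cdot \frac{1}{21}}{2} = -2 + \frac{1}{2} \cdot \frac{908209}{21} = -2 + \frac{908209}{42} = \frac{908125}{42} \approx 21622.0$)
$- j = \left(-1\right) \frac{908125}{42} = - \frac{908125}{42}$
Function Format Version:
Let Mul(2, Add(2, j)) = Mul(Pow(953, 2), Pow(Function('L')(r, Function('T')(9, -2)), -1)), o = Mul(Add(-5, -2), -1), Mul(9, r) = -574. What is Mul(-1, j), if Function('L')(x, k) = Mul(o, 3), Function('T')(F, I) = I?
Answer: Rational(-908125, 42) ≈ -21622.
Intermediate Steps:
r = Rational(-574, 9) (r = Mul(Rational(1, 9), -574) = Rational(-574, 9) ≈ -63.778)
o = 7 (o = Mul(-7, -1) = 7)
Function('L')(x, k) = 21 (Function('L')(x, k) = Mul(7, 3) = 21)
j = Rational(908125, 42) (j = Add(-2, Mul(Rational(1, 2), Mul(Pow(953, 2), Pow(21, -1)))) = Add(-2, Mul(Rational(1, 2), Mul(908209, Rational(1, 21)))) = Add(-2, Mul(Rational(1, 2), Rational(908209, 21))) = Add(-2, Rational(908209, 42)) = Rational(908125, 42) ≈ 21622.)
Mul(-1, j) = Mul(-1, Rational(908125, 42)) = Rational(-908125, 42)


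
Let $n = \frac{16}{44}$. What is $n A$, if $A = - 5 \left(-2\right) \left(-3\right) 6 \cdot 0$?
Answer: $0$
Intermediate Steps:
$n = \frac{4}{11}$ ($n = 16 \cdot \frac{1}{44} = \frac{4}{11} \approx 0.36364$)
$A = 0$ ($A = - 5 \cdot 6 \cdot 6 \cdot 0 = \left(-5\right) 36 \cdot 0 = \left(-180\right) 0 = 0$)
$n A = \frac{4}{11} \cdot 0 = 0$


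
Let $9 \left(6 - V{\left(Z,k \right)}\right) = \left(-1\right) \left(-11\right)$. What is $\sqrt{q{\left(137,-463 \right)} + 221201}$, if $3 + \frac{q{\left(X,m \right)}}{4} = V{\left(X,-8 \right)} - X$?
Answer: $\frac{\sqrt{1985941}}{3} \approx 469.74$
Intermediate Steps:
$V{\left(Z,k \right)} = \frac{43}{9}$ ($V{\left(Z,k \right)} = 6 - \frac{\left(-1\right) \left(-11\right)}{9} = 6 - \frac{11}{9} = \frac{43}{9}$)
$q{\left(X,m \right)} = \frac{64}{9} - 4 X$ ($q{\left(X,m \right)} = -12 + 4 \left(\frac{43}{9} - X\right) = -12 - \left(- \frac{172}{9} + 4 X\right) = \frac{64}{9} - 4 X$)
$\sqrt{q{\left(137,-463 \right)} + 221201} = \sqrt{\left(\frac{64}{9} - 548\right) + 221201} = \sqrt{- \frac{4868}{9} + 221201} = \sqrt{\frac{1985941}{9}} = \frac{\sqrt{1985941}}{3}$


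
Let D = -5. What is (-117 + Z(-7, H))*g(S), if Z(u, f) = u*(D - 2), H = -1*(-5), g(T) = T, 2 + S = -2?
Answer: 272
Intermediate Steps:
S = -4 (S = -2 - 2 = -4)
H = 5
Z(u, f) = -7*u (Z(u, f) = u*(-5 - 2) = u*(-7) = -7*u)
(-117 + Z(-7, H))*g(S) = (-117 - 7*(-7))*(-4) = (-117 + 49)*(-4) = -68*(-4) = 272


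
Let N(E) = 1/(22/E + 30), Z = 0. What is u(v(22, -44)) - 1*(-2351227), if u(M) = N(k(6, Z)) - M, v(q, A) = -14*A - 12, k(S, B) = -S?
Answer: 185699220/79 ≈ 2.3506e+6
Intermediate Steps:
N(E) = 1/(30 + 22/E)
v(q, A) = -12 - 14*A
u(M) = 3/79 - M (u(M) = (-1*6)/(2*(11 + 15*(-1*6))) - M = (½)*(-6)/(11 + 15*(-6)) - M = (½)*(-6)/(11 - 90) - M = (½)*(-6)/(-79) - M = (½)*(-6)*(-1/79) - M = 3/79 - M)
u(v(22, -44)) - 1*(-2351227) = (3/79 - (-12 - 14*(-44))) - 1*(-2351227) = (3/79 - (-12 + 616)) + 2351227 = (3/79 - 1*604) + 2351227 = (3/79 - 604) + 2351227 = -47713/79 + 2351227 = 185699220/79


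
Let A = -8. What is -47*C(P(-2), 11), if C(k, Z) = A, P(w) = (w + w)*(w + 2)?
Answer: 376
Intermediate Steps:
P(w) = 2*w*(2 + w) (P(w) = (2*w)*(2 + w) = 2*w*(2 + w))
C(k, Z) = -8
-47*C(P(-2), 11) = -47*(-8) = 376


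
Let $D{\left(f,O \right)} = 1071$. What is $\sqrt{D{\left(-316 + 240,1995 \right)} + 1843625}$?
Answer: $2 \sqrt{461174} \approx 1358.2$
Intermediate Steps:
$\sqrt{D{\left(-316 + 240,1995 \right)} + 1843625} = \sqrt{1071 + 1843625} = \sqrt{1844696} = 2 \sqrt{461174}$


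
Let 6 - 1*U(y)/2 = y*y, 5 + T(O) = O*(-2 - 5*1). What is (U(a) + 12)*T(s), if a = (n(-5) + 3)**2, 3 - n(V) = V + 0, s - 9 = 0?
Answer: 1989544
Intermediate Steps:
s = 9 (s = 9 + 0 = 9)
n(V) = 3 - V (n(V) = 3 - (V + 0) = 3 - V)
a = 121 (a = ((3 - 1*(-5)) + 3)**2 = ((3 + 5) + 3)**2 = (8 + 3)**2 = 11**2 = 121)
T(O) = -5 - 7*O (T(O) = -5 + O*(-2 - 5*1) = -5 + O*(-2 - 5) = -5 + O*(-7) = -5 - 7*O)
U(y) = 12 - 2*y**2 (U(y) = 12 - 2*y*y = 12 - 2*y**2)
(U(a) + 12)*T(s) = ((12 - 2*121**2) + 12)*(-5 - 7*9) = ((12 - 2*14641) + 12)*(-5 - 63) = ((12 - 29282) + 12)*(-68) = (-29270 + 12)*(-68) = -29258*(-68) = 1989544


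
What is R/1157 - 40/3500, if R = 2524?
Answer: 439386/202475 ≈ 2.1701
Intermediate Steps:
R/1157 - 40/3500 = 2524/1157 - 40/3500 = 2524*(1/1157) - 40*1/3500 = 2524/1157 - 2/175 = 439386/202475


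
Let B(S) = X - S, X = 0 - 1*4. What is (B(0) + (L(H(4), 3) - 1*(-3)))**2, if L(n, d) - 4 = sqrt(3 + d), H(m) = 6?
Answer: (3 + sqrt(6))**2 ≈ 29.697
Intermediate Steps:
L(n, d) = 4 + sqrt(3 + d)
X = -4 (X = 0 - 4 = -4)
B(S) = -4 - S
(B(0) + (L(H(4), 3) - 1*(-3)))**2 = ((-4 - 1*0) + ((4 + sqrt(3 + 3)) - 1*(-3)))**2 = ((-4 + 0) + ((4 + sqrt(6)) + 3))**2 = (-4 + (7 + sqrt(6)))**2 = (3 + sqrt(6))**2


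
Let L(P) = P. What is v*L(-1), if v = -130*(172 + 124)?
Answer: 38480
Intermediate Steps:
v = -38480 (v = -130*296 = -38480)
v*L(-1) = -38480*(-1) = 38480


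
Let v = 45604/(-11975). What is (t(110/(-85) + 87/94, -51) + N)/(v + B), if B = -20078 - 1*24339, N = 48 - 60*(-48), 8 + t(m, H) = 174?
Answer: -37050650/531939179 ≈ -0.069652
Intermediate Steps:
t(m, H) = 166 (t(m, H) = -8 + 174 = 166)
v = -45604/11975 (v = 45604*(-1/11975) = -45604/11975 ≈ -3.8083)
N = 2928 (N = 48 + 2880 = 2928)
B = -44417 (B = -20078 - 24339 = -44417)
(t(110/(-85) + 87/94, -51) + N)/(v + B) = (166 + 2928)/(-45604/11975 - 44417) = 3094/(-531939179/11975) = 3094*(-11975/531939179) = -37050650/531939179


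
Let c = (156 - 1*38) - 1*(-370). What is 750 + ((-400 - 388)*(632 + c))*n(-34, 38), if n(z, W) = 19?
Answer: -16767890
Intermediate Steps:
c = 488 (c = (156 - 38) + 370 = 118 + 370 = 488)
750 + ((-400 - 388)*(632 + c))*n(-34, 38) = 750 + ((-400 - 388)*(632 + 488))*19 = 750 - 788*1120*19 = 750 - 882560*19 = 750 - 16768640 = -16767890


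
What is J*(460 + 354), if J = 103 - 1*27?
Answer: 61864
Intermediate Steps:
J = 76 (J = 103 - 27 = 76)
J*(460 + 354) = 76*(460 + 354) = 76*814 = 61864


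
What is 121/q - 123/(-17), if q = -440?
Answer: 4733/680 ≈ 6.9603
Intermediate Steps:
121/q - 123/(-17) = 121/(-440) - 123/(-17) = 121*(-1/440) - 123*(-1/17) = -11/40 + 123/17 = 4733/680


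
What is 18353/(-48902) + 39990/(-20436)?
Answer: -97110537/41640053 ≈ -2.3321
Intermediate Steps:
18353/(-48902) + 39990/(-20436) = 18353*(-1/48902) + 39990*(-1/20436) = -18353/48902 - 6665/3406 = -97110537/41640053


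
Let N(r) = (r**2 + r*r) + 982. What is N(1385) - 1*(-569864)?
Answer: 4407296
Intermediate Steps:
N(r) = 982 + 2*r**2 (N(r) = (r**2 + r**2) + 982 = 2*r**2 + 982 = 982 + 2*r**2)
N(1385) - 1*(-569864) = (982 + 2*1385**2) - 1*(-569864) = (982 + 2*1918225) + 569864 = (982 + 3836450) + 569864 = 3837432 + 569864 = 4407296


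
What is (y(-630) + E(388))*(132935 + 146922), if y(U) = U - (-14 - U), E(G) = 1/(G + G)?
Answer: -270592334015/776 ≈ -3.4870e+8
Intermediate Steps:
E(G) = 1/(2*G)
y(U) = 14 + 2*U (y(U) = U + (14 + U) = 14 + 2*U)
(y(-630) + E(388))*(132935 + 146922) = ((14 + 2*(-630)) + (½)/388)*(132935 + 146922) = ((14 - 1260) + (½)*(1/388))*279857 = (-1246 + 1/776)*279857 = -966895/776*279857 = -270592334015/776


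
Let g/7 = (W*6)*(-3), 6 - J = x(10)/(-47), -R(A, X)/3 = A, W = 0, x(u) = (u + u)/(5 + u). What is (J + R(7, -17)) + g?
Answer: -2111/141 ≈ -14.972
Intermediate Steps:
x(u) = 2*u/(5 + u) (x(u) = (2*u)/(5 + u) = 2*u/(5 + u))
R(A, X) = -3*A
J = 850/141 (J = 6 - 2*10/(5 + 10)/(-47) = 6 - 2*10/15*(-1)/47 = 6 - 2*10*(1/15)*(-1)/47 = 6 - 4*(-1)/(3*47) = 6 - 1*(-4/141) = 6 + 4/141 = 850/141 ≈ 6.0284)
g = 0 (g = 7*((0*6)*(-3)) = 7*(0*(-3)) = 7*0 = 0)
(J + R(7, -17)) + g = (850/141 - 3*7) + 0 = (850/141 - 21) + 0 = -2111/141 + 0 = -2111/141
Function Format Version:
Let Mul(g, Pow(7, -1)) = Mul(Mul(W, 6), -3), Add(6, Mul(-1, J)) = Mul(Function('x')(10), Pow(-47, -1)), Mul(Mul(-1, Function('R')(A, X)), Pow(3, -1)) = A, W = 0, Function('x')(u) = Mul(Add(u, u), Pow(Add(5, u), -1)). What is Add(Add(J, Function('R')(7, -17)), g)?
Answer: Rational(-2111, 141) ≈ -14.972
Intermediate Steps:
Function('x')(u) = Mul(2, u, Pow(Add(5, u), -1)) (Function('x')(u) = Mul(Mul(2, u), Pow(Add(5, u), -1)) = Mul(2, u, Pow(Add(5, u), -1)))
Function('R')(A, X) = Mul(-3, A)
J = Rational(850, 141) (J = Add(6, Mul(-1, Mul(Mul(2, 10, Pow(Add(5, 10), -1)), Pow(-47, -1)))) = Add(6, Mul(-1, Mul(Mul(2, 10, Pow(15, -1)), Rational(-1, 47)))) = Add(6, Mul(-1, Mul(Mul(2, 10, Rational(1, 15)), Rational(-1, 47)))) = Add(6, Mul(-1, Mul(Rational(4, 3), Rational(-1, 47)))) = Add(6, Mul(-1, Rational(-4, 141))) = Add(6, Rational(4, 141)) = Rational(850, 141) ≈ 6.0284)
g = 0 (g = Mul(7, Mul(Mul(0, 6), -3)) = Mul(7, Mul(0, -3)) = Mul(7, 0) = 0)
Add(Add(J, Function('R')(7, -17)), g) = Add(Add(Rational(850, 141), Mul(-3, 7)), 0) = Add(Add(Rational(850, 141), -21), 0) = Add(Rational(-2111, 141), 0) = Rational(-2111, 141)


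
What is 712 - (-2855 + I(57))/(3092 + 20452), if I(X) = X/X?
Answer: 8383091/11772 ≈ 712.12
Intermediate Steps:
I(X) = 1
712 - (-2855 + I(57))/(3092 + 20452) = 712 - (-2855 + 1)/(3092 + 20452) = 712 - (-2854)/23544 = 712 - 1*(-1427/11772) = 712 + 1427/11772 = 8383091/11772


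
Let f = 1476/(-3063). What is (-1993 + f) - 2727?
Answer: -4819612/1021 ≈ -4720.5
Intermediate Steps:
f = -492/1021 (f = 1476*(-1/3063) = -492/1021 ≈ -0.48188)
(-1993 + f) - 2727 = (-1993 - 492/1021) - 2727 = -2035345/1021 - 2727 = -4819612/1021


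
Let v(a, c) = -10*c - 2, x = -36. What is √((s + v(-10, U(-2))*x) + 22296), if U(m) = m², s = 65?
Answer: √23873 ≈ 154.51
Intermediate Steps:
v(a, c) = -2 - 10*c
√((s + v(-10, U(-2))*x) + 22296) = √((65 + (-2 - 10*(-2)²)*(-36)) + 22296) = √((65 + (-2 - 10*4)*(-36)) + 22296) = √((65 + (-2 - 40)*(-36)) + 22296) = √((65 - 42*(-36)) + 22296) = √((65 + 1512) + 22296) = √(1577 + 22296) = √23873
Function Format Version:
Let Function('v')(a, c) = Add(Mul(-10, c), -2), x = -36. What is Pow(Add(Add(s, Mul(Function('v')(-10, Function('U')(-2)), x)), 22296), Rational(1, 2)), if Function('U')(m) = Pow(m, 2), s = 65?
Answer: Pow(23873, Rational(1, 2)) ≈ 154.51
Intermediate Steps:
Function('v')(a, c) = Add(-2, Mul(-10, c))
Pow(Add(Add(s, Mul(Function('v')(-10, Function('U')(-2)), x)), 22296), Rational(1, 2)) = Pow(Add(Add(65, Mul(Add(-2, Mul(-10, Pow(-2, 2))), -36)), 22296), Rational(1, 2)) = Pow(Add(Add(65, Mul(Add(-2, Mul(-10, 4)), -36)), 22296), Rational(1, 2)) = Pow(Add(Add(65, Mul(Add(-2, -40), -36)), 22296), Rational(1, 2)) = Pow(Add(Add(65, Mul(-42, -36)), 22296), Rational(1, 2)) = Pow(Add(Add(65, 1512), 22296), Rational(1, 2)) = Pow(Add(1577, 22296), Rational(1, 2)) = Pow(23873, Rational(1, 2))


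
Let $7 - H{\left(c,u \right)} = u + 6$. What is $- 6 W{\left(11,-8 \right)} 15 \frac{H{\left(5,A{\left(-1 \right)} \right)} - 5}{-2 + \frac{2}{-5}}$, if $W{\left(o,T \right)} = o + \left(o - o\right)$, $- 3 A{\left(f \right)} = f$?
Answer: $- \frac{3575}{2} \approx -1787.5$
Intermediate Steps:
$A{\left(f \right)} = - \frac{f}{3}$
$W{\left(o,T \right)} = o$ ($W{\left(o,T \right)} = o + 0 = o$)
$H{\left(c,u \right)} = 1 - u$ ($H{\left(c,u \right)} = 7 - \left(u + 6\right) = 7 - \left(6 + u\right) = 1 - u$)
$- 6 W{\left(11,-8 \right)} 15 \frac{H{\left(5,A{\left(-1 \right)} \right)} - 5}{-2 + \frac{2}{-5}} = \left(-6\right) 11 \cdot 15 \frac{\left(1 - \left(- \frac{1}{3}\right) \left(-1\right)\right) - 5}{-2 + \frac{2}{-5}} = - 66 \cdot 15 \frac{\left(1 - \frac{1}{3}\right) - 5}{-2 + 2 \left(- \frac{1}{5}\right)} = - 66 \cdot 15 \frac{\left(1 - \frac{1}{3}\right) - 5}{-2 - \frac{2}{5}} = - 66 \cdot 15 \frac{\frac{2}{3} - 5}{- \frac{12}{5}} = - 66 \cdot 15 \left(\left(- \frac{13}{3}\right) \left(- \frac{5}{12}\right)\right) = - 66 \cdot 15 \cdot \frac{65}{36} = \left(-66\right) \frac{325}{12} = - \frac{3575}{2}$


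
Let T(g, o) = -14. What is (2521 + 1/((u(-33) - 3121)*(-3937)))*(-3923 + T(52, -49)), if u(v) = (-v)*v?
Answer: -41784995171/4210 ≈ -9.9252e+6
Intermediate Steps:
u(v) = -v²
(2521 + 1/((u(-33) - 3121)*(-3937)))*(-3923 + T(52, -49)) = (2521 + 1/(-1*(-33)² - 3121*(-3937)))*(-3923 - 14) = (2521 - 1/3937/(-1*1089 - 3121))*(-3937) = (2521 - 1/3937/(-1089 - 3121))*(-3937) = (2521 - 1/3937/(-4210))*(-3937) = (2521 - 1/4210*(-1/3937))*(-3937) = (2521 + 1/16574770)*(-3937) = (41784995171/16574770)*(-3937) = -41784995171/4210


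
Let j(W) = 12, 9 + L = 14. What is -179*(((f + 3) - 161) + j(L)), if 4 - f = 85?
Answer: 40633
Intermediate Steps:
L = 5 (L = -9 + 14 = 5)
f = -81 (f = 4 - 1*85 = 4 - 85 = -81)
-179*(((f + 3) - 161) + j(L)) = -179*(((-81 + 3) - 161) + 12) = -179*((-78 - 161) + 12) = -179*(-239 + 12) = -179*(-227) = 40633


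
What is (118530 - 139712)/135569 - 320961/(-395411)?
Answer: 5019538001/7657924837 ≈ 0.65547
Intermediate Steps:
(118530 - 139712)/135569 - 320961/(-395411) = -21182*1/135569 - 320961*(-1/395411) = -3026/19367 + 320961/395411 = 5019538001/7657924837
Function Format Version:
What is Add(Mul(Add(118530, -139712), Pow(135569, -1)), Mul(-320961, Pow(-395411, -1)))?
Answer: Rational(5019538001, 7657924837) ≈ 0.65547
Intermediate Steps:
Add(Mul(Add(118530, -139712), Pow(135569, -1)), Mul(-320961, Pow(-395411, -1))) = Add(Mul(-21182, Rational(1, 135569)), Mul(-320961, Rational(-1, 395411))) = Add(Rational(-3026, 19367), Rational(320961, 395411)) = Rational(5019538001, 7657924837)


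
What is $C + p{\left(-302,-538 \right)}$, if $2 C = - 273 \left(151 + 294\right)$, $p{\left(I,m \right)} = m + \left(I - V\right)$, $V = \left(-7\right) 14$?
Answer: $- \frac{122969}{2} \approx -61485.0$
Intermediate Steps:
$V = -98$
$p{\left(I,m \right)} = 98 + I + m$ ($p{\left(I,m \right)} = m + \left(I - -98\right) = m + \left(I + 98\right) = m + \left(98 + I\right) = 98 + I + m$)
$C = - \frac{121485}{2}$ ($C = \frac{\left(-273\right) \left(151 + 294\right)}{2} = \frac{\left(-273\right) 445}{2} = \frac{1}{2} \left(-121485\right) = - \frac{121485}{2} \approx -60743.0$)
$C + p{\left(-302,-538 \right)} = - \frac{121485}{2} - 742 = - \frac{122969}{2}$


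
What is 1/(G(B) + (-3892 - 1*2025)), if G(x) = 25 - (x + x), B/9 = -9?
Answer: -1/5730 ≈ -0.00017452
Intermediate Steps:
B = -81 (B = 9*(-9) = -81)
G(x) = 25 - 2*x
1/(G(B) + (-3892 - 1*2025)) = 1/((25 - 2*(-81)) + (-3892 - 1*2025)) = 1/((25 + 162) + (-3892 - 2025)) = 1/(187 - 5917) = 1/(-5730) = -1/5730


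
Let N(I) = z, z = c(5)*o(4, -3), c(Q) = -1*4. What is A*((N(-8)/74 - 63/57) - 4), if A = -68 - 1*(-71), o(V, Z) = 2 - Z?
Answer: -11337/703 ≈ -16.127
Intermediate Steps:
c(Q) = -4
z = -20 (z = -4*(2 - 1*(-3)) = -4*(2 + 3) = -4*5 = -20)
N(I) = -20
A = 3 (A = -68 + 71 = 3)
A*((N(-8)/74 - 63/57) - 4) = 3*((-20/74 - 63/57) - 4) = 3*((-20*1/74 - 63*1/57) - 4) = 3*((-10/37 - 21/19) - 4) = 3*(-967/703 - 4) = 3*(-3779/703) = -11337/703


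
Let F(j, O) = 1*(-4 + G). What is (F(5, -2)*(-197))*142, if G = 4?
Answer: 0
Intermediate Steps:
F(j, O) = 0 (F(j, O) = 1*(-4 + 4) = 1*0 = 0)
(F(5, -2)*(-197))*142 = (0*(-197))*142 = 0*142 = 0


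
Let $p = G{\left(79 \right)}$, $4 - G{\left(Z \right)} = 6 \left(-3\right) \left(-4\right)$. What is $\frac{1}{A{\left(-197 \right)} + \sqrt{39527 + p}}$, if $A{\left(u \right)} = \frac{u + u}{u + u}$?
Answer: $- \frac{1}{39458} + \frac{\sqrt{39459}}{39458} \approx 0.0050089$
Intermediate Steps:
$A{\left(u \right)} = 1$ ($A{\left(u \right)} = \frac{2 u}{2 u} = 2 u \frac{1}{2 u} = 1$)
$G{\left(Z \right)} = -68$ ($G{\left(Z \right)} = 4 - 6 \left(-3\right) \left(-4\right) = 4 - \left(-18\right) \left(-4\right) = 4 - 72 = -68$)
$p = -68$
$\frac{1}{A{\left(-197 \right)} + \sqrt{39527 + p}} = \frac{1}{1 + \sqrt{39527 - 68}} = \frac{1}{1 + \sqrt{39459}}$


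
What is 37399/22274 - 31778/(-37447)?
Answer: 2108303525/834094478 ≈ 2.5277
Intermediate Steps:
37399/22274 - 31778/(-37447) = 37399*(1/22274) - 31778*(-1/37447) = 37399/22274 + 31778/37447 = 2108303525/834094478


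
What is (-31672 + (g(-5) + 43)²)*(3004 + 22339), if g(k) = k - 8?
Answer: -779854796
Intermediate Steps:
g(k) = -8 + k
(-31672 + (g(-5) + 43)²)*(3004 + 22339) = (-31672 + ((-8 - 5) + 43)²)*(3004 + 22339) = (-31672 + (-13 + 43)²)*25343 = (-31672 + 30²)*25343 = (-31672 + 900)*25343 = -30772*25343 = -779854796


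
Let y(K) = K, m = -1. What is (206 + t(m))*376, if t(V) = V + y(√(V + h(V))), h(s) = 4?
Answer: 77080 + 376*√3 ≈ 77731.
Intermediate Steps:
t(V) = V + √(4 + V) (t(V) = V + √(V + 4) = V + √(4 + V))
(206 + t(m))*376 = (206 + (-1 + √(4 - 1)))*376 = (206 + (-1 + √3))*376 = (205 + √3)*376 = 77080 + 376*√3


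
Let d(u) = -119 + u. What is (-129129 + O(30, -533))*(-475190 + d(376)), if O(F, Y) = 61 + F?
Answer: 61284404454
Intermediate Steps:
(-129129 + O(30, -533))*(-475190 + d(376)) = (-129129 + (61 + 30))*(-475190 + (-119 + 376)) = (-129129 + 91)*(-475190 + 257) = -129038*(-474933) = 61284404454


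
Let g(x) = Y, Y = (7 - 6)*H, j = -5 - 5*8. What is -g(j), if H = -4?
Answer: 4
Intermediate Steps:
j = -45 (j = -5 - 40 = -45)
Y = -4 (Y = (7 - 6)*(-4) = 1*(-4) = -4)
g(x) = -4
-g(j) = -1*(-4) = 4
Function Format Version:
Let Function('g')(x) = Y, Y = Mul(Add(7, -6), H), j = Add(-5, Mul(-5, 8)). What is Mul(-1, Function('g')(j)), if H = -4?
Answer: 4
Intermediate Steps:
j = -45 (j = Add(-5, -40) = -45)
Y = -4 (Y = Mul(Add(7, -6), -4) = Mul(1, -4) = -4)
Function('g')(x) = -4
Mul(-1, Function('g')(j)) = Mul(-1, -4) = 4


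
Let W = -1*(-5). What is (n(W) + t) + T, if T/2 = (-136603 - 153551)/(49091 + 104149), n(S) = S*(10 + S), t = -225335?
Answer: -2876618559/12770 ≈ -2.2526e+5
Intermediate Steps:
W = 5
T = -48359/12770 (T = 2*((-136603 - 153551)/(49091 + 104149)) = 2*(-290154/153240) = 2*(-290154*1/153240) = 2*(-48359/25540) = -48359/12770 ≈ -3.7869)
(n(W) + t) + T = (5*(10 + 5) - 225335) - 48359/12770 = (5*15 - 225335) - 48359/12770 = (75 - 225335) - 48359/12770 = -225260 - 48359/12770 = -2876618559/12770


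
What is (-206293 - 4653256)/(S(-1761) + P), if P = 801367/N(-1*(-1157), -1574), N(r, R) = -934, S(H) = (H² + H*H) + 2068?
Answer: -4538818766/5794024173 ≈ -0.78336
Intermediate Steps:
S(H) = 2068 + 2*H² (S(H) = (H² + H²) + 2068 = 2*H² + 2068 = 2068 + 2*H²)
P = -801367/934 (P = 801367/(-934) = 801367*(-1/934) = -801367/934 ≈ -857.99)
(-206293 - 4653256)/(S(-1761) + P) = (-206293 - 4653256)/((2068 + 2*(-1761)²) - 801367/934) = -4859549/((2068 + 2*3101121) - 801367/934) = -4859549/((2068 + 6202242) - 801367/934) = -4859549/(6204310 - 801367/934) = -4859549/5794024173/934 = -4859549*934/5794024173 = -4538818766/5794024173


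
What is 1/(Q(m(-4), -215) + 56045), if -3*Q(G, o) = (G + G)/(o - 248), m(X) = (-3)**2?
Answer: 463/25948841 ≈ 1.7843e-5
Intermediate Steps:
m(X) = 9
Q(G, o) = -2*G/(3*(-248 + o)) (Q(G, o) = -(G + G)/(3*(o - 248)) = -2*G/(3*(-248 + o)))
1/(Q(m(-4), -215) + 56045) = 1/(-2*9/(-744 + 3*(-215)) + 56045) = 1/(-2*9/(-744 - 645) + 56045) = 1/(-2*9/(-1389) + 56045) = 1/(-2*9*(-1/1389) + 56045) = 1/(6/463 + 56045) = 1/(25948841/463) = 463/25948841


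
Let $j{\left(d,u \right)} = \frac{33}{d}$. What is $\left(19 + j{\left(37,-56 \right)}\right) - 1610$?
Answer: $- \frac{58834}{37} \approx -1590.1$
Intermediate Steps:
$\left(19 + j{\left(37,-56 \right)}\right) - 1610 = \left(19 + \frac{33}{37}\right) - 1610 = \frac{736}{37} - 1610 = - \frac{58834}{37}$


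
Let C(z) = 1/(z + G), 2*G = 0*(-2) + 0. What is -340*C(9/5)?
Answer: -1700/9 ≈ -188.89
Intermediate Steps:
G = 0 (G = (0*(-2) + 0)/2 = (0 + 0)/2 = (1/2)*0 = 0)
C(z) = 1/z (C(z) = 1/(z + 0) = 1/z)
-340*C(9/5) = -340/(9/5) = -340/(9*(1/5)) = -340/9/5 = -340*5/9 = -1700/9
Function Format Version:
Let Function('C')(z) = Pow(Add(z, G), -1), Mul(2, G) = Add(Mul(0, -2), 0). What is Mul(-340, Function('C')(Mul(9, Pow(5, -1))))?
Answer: Rational(-1700, 9) ≈ -188.89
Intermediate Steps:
G = 0 (G = Mul(Rational(1, 2), Add(Mul(0, -2), 0)) = Mul(Rational(1, 2), Add(0, 0)) = Mul(Rational(1, 2), 0) = 0)
Function('C')(z) = Pow(z, -1) (Function('C')(z) = Pow(Add(z, 0), -1) = Pow(z, -1))
Mul(-340, Function('C')(Mul(9, Pow(5, -1)))) = Mul(-340, Pow(Mul(9, Pow(5, -1)), -1)) = Mul(-340, Pow(Mul(9, Rational(1, 5)), -1)) = Mul(-340, Pow(Rational(9, 5), -1)) = Mul(-340, Rational(5, 9)) = Rational(-1700, 9)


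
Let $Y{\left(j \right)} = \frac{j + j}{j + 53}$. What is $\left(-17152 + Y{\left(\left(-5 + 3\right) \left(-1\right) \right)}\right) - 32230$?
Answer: $- \frac{2716006}{55} \approx -49382.0$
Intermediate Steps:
$Y{\left(j \right)} = \frac{2 j}{53 + j}$
$\left(-17152 + Y{\left(\left(-5 + 3\right) \left(-1\right) \right)}\right) - 32230 = \left(-17152 + \frac{2 \left(-5 + 3\right) \left(-1\right)}{53 + \left(-5 + 3\right) \left(-1\right)}\right) - 32230 = \left(-17152 + \frac{2 \left(\left(-2\right) \left(-1\right)\right)}{53 - -2}\right) - 32230 = \left(-17152 + 2 \cdot 2 \frac{1}{53 + 2}\right) - 32230 = \left(-17152 + 2 \cdot 2 \cdot \frac{1}{55}\right) - 32230 = \left(-17152 + \frac{4}{55}\right) - 32230 = - \frac{943356}{55} - 32230 = - \frac{2716006}{55}$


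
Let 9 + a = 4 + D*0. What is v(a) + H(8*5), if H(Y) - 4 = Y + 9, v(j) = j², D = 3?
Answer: 78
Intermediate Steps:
a = -5 (a = -9 + (4 + 3*0) = -9 + (4 + 0) = -9 + 4 = -5)
H(Y) = 13 + Y (H(Y) = 4 + (Y + 9) = 4 + (9 + Y) = 13 + Y)
v(a) + H(8*5) = (-5)² + (13 + 8*5) = 25 + (13 + 40) = 25 + 53 = 78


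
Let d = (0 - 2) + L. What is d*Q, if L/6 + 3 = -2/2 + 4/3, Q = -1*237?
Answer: 4266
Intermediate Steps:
Q = -237
L = -16 (L = -18 + 6*(-2/2 + 4/3) = -18 + 6*(-2*½ + 4*(⅓)) = -18 + 6*(-1 + 4/3) = -18 + 6*(⅓) = -18 + 2 = -16)
d = -18 (d = (0 - 2) - 16 = -2 - 16 = -18)
d*Q = -18*(-237) = 4266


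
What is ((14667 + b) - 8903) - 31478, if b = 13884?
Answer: -11830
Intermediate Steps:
((14667 + b) - 8903) - 31478 = ((14667 + 13884) - 8903) - 31478 = (28551 - 8903) - 31478 = 19648 - 31478 = -11830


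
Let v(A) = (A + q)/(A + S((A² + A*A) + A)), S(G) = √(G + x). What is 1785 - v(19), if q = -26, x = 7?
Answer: 690662/387 + 14*√187/387 ≈ 1785.2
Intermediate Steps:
S(G) = √(7 + G) (S(G) = √(G + 7) = √(7 + G))
v(A) = (-26 + A)/(A + √(7 + A + 2*A²)) (v(A) = (A - 26)/(A + √(7 + ((A² + A*A) + A))) = (-26 + A)/(A + √(7 + ((A² + A²) + A))) = (-26 + A)/(A + √(7 + (2*A² + A))) = (-26 + A)/(A + √(7 + (A + 2*A²))) = (-26 + A)/(A + √(7 + A + 2*A²)))
1785 - v(19) = 1785 - (-26 + 19)/(19 + √(7 + 19*(1 + 2*19))) = 1785 - (-7)/(19 + √(7 + 19*(1 + 38))) = 1785 - (-7)/(19 + √(7 + 19*39)) = 1785 - (-7)/(19 + √(7 + 741)) = 1785 - (-7)/(19 + √748) = 1785 - (-7)/(19 + 2*√187) = 1785 + 7/(19 + 2*√187)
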